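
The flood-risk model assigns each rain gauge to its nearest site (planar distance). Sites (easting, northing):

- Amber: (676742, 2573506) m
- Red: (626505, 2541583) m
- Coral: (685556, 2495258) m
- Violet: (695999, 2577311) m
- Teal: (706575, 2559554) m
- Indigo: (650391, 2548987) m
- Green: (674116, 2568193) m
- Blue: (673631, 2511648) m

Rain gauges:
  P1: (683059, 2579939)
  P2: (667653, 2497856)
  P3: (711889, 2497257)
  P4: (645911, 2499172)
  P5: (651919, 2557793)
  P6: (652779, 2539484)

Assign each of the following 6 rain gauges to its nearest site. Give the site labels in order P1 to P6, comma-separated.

P1 → Amber (d²=81287978.00)
P2 → Blue (d²=225955748.00)
P3 → Coral (d²=697422890.00)
P4 → Blue (d²=924048976.00)
P5 → Indigo (d²=79880420.00)
P6 → Indigo (d²=96009553.00)

Amber, Blue, Coral, Blue, Indigo, Indigo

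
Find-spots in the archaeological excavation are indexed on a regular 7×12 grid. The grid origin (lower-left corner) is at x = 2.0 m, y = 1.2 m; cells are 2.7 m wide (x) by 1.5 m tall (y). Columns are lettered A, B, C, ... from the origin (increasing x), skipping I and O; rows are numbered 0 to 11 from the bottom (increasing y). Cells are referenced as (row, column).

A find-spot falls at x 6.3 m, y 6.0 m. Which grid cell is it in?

Column index: ⌊(6.3 − 2.0) / 2.7⌋ = ⌊1.593⌋ = 1 → column B
Row offset from origin: ⌊(6.0 − 1.2) / 1.5⌋ = ⌊3.200⌋ = 3 → row 3

(3, B)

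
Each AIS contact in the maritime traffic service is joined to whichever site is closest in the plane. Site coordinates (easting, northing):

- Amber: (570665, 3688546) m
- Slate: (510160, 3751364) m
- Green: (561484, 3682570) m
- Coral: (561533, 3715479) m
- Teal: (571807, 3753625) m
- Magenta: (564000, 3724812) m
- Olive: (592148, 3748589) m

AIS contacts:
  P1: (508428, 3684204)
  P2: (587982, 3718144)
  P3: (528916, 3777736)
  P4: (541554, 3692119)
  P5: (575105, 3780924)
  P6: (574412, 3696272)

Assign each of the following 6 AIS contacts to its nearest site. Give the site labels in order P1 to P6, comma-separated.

Green, Magenta, Slate, Green, Teal, Amber

P1 → Green (d²=2817609092.00)
P2 → Magenta (d²=619598548.00)
P3 → Slate (d²=1047269920.00)
P4 → Green (d²=488388301.00)
P5 → Teal (d²=756112205.00)
P6 → Amber (d²=73731085.00)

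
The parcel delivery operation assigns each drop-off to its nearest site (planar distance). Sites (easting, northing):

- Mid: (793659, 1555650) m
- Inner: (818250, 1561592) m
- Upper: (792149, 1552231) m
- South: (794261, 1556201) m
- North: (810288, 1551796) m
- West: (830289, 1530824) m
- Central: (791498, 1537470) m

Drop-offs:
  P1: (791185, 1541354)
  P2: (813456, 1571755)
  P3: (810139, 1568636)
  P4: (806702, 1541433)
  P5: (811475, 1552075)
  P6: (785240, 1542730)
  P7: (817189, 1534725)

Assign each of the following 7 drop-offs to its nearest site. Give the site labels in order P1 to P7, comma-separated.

P1 → Central (d²=15183425.00)
P2 → Inner (d²=126269005.00)
P3 → Inner (d²=115406257.00)
P4 → North (d²=120251165.00)
P5 → North (d²=1486810.00)
P6 → Central (d²=66830164.00)
P7 → West (d²=186827801.00)

Central, Inner, Inner, North, North, Central, West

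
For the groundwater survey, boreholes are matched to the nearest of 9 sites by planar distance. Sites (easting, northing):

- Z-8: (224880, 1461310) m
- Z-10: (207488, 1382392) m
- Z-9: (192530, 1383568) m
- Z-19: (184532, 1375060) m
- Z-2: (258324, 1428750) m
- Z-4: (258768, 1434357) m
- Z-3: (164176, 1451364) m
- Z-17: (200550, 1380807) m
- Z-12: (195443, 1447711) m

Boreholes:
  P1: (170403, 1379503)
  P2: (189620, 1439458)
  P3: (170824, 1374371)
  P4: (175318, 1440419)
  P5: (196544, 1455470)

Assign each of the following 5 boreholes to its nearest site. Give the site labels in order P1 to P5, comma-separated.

P1 → Z-19 (d²=219368890.00)
P2 → Z-12 (d²=102019338.00)
P3 → Z-19 (d²=188383985.00)
P4 → Z-3 (d²=243937189.00)
P5 → Z-12 (d²=61414282.00)

Z-19, Z-12, Z-19, Z-3, Z-12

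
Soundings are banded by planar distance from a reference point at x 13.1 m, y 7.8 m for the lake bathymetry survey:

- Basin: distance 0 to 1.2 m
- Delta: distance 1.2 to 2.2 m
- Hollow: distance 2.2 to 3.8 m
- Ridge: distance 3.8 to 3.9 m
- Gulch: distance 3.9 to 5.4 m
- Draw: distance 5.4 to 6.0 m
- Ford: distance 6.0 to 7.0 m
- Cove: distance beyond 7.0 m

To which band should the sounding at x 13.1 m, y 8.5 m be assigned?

Basin

Distance = √((13.1−13.1)² + (8.5−7.8)²) = √(0.000 + 0.490) = 0.700 m.
0 ≤ 0.700 < 1.2 → Basin.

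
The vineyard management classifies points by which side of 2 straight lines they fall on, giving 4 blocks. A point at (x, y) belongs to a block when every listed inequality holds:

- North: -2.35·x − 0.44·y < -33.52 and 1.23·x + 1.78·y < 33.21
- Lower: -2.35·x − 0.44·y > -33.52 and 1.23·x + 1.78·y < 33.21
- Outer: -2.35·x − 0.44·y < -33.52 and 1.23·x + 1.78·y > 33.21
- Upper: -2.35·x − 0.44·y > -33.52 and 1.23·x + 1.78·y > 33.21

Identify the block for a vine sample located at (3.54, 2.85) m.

Lower

-2.35·3.54 − 0.44·2.85 = -9.573, which is > -33.52
1.23·3.54 + 1.78·2.85 = 9.427, which is < 33.21
This sign pattern matches Lower.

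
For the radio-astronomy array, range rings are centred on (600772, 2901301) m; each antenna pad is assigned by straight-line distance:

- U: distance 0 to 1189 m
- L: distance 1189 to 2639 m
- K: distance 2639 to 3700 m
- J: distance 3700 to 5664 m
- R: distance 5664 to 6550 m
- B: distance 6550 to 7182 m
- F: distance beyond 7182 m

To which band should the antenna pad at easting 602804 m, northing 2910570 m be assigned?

F

Distance = √((602804−600772)² + (2910570−2901301)²) = √(4129024.000 + 85914361.000) = 9489.119 m.
7182 ≤ 9489.119 < ∞ → F.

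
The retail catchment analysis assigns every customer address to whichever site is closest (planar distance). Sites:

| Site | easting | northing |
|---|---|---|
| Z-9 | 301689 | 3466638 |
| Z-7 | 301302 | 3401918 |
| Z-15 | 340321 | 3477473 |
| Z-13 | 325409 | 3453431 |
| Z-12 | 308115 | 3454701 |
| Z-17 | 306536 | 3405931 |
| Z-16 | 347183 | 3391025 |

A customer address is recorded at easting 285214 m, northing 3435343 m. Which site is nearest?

Z-12

Squared distances to each site:
Z-9: 1250802650.000; Z-7: 1376054369.000; Z-15: 4811718349.000; Z-13: 1942813769.000; Z-12: 899187965.000; Z-17: 1319693428.000; Z-16: 5804242085.000.
Minimum at Z-12.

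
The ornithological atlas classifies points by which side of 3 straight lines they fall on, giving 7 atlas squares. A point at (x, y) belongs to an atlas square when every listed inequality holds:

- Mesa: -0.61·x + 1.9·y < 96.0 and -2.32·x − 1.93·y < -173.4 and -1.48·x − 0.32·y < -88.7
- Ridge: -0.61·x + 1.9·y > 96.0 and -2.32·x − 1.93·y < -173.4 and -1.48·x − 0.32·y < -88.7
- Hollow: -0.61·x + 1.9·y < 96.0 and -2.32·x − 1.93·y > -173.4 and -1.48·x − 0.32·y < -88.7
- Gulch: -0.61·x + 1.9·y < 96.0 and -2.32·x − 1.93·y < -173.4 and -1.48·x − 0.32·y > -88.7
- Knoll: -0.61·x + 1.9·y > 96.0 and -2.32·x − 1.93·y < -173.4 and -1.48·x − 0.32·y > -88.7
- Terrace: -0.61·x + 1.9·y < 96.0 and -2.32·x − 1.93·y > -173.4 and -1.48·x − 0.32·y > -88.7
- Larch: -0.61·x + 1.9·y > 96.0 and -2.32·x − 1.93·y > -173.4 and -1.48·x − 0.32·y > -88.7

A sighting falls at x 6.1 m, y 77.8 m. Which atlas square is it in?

Larch

-0.61·6.1 + 1.9·77.8 = 144.099, which is > 96.0
-2.32·6.1 − 1.93·77.8 = -164.306, which is > -173.4
-1.48·6.1 − 0.32·77.8 = -33.924, which is > -88.7
This sign pattern matches Larch.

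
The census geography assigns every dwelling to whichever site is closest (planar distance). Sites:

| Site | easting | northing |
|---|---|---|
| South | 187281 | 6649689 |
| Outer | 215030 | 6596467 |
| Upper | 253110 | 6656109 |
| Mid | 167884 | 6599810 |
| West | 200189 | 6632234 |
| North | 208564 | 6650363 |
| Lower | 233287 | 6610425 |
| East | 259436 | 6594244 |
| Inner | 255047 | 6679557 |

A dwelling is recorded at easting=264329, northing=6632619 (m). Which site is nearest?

Squared distances to each site:
South: 6227779204.000; Outer: 3737358505.000; Upper: 677646061.000; Mid: 10378068506.000; West: 4114087825.000; North: 3424584761.000; Lower: 1456179400.000; East: 1496582074.000; Inner: 2289331368.000.
Minimum at Upper.

Upper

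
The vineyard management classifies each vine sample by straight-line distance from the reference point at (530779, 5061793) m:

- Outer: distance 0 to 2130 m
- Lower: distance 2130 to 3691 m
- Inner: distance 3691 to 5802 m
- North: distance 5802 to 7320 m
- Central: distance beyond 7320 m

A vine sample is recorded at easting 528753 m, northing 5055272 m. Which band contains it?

Distance = √((528753−530779)² + (5055272−5061793)²) = √(4104676.000 + 42523441.000) = 6828.478 m.
5802 ≤ 6828.478 < 7320 → North.

North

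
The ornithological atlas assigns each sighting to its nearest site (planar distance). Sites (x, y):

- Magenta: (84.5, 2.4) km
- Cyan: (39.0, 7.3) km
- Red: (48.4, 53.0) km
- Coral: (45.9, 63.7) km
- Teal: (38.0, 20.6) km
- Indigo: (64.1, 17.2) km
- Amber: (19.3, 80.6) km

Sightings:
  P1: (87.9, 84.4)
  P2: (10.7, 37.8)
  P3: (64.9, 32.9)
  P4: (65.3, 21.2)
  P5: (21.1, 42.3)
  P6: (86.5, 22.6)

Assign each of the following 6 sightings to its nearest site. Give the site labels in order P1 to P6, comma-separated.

P1 → Coral (d²=2192.49)
P2 → Teal (d²=1041.13)
P3 → Indigo (d²=247.13)
P4 → Indigo (d²=17.44)
P5 → Teal (d²=756.50)
P6 → Magenta (d²=412.04)

Coral, Teal, Indigo, Indigo, Teal, Magenta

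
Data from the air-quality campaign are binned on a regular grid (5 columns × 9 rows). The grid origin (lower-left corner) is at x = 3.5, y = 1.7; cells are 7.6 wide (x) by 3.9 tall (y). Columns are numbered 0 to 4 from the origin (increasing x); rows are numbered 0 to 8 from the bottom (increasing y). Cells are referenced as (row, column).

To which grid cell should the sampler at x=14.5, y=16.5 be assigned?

Column index: ⌊(14.5 − 3.5) / 7.6⌋ = ⌊1.447⌋ = 1
Row offset from origin: ⌊(16.5 − 1.7) / 3.9⌋ = ⌊3.795⌋ = 3 → row 3

(3, 1)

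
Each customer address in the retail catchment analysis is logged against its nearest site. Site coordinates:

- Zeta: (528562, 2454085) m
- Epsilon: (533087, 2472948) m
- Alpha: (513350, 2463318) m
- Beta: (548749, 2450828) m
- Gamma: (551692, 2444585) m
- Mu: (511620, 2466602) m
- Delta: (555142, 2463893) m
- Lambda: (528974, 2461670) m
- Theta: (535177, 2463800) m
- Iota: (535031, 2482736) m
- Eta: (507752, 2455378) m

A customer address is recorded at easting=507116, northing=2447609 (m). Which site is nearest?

Eta

Squared distances to each site:
Zeta: 501869492.000; Epsilon: 1316557762.000; Alpha: 285635437.000; Beta: 1743668650.000; Gamma: 1996164352.000; Mu: 381020065.000; Delta: 2571665332.000; Lambda: 675483885.000; Theta: 1049568202.000; Iota: 2013153354.000; Eta: 60761857.000.
Minimum at Eta.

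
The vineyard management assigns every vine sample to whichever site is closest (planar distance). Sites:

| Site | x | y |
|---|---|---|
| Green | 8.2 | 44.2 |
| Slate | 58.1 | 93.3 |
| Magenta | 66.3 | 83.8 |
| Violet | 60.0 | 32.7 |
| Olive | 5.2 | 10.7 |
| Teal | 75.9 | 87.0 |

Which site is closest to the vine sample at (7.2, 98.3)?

Squared distances to each site:
Green: 2927.810; Slate: 2615.810; Magenta: 3703.060; Violet: 7091.200; Olive: 7677.760; Teal: 4847.380.
Minimum at Slate.

Slate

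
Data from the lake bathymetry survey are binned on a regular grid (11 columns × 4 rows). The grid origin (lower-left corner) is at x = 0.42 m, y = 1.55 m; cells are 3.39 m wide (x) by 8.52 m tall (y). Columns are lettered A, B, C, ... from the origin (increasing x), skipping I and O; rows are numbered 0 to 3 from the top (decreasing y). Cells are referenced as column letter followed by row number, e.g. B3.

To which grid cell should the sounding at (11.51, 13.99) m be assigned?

D2

Column index: ⌊(11.51 − 0.42) / 3.39⌋ = ⌊3.271⌋ = 3 → column D
Row offset from origin: ⌊(13.99 − 1.55) / 8.52⌋ = ⌊1.460⌋ = 1 → row 2 (counted from top)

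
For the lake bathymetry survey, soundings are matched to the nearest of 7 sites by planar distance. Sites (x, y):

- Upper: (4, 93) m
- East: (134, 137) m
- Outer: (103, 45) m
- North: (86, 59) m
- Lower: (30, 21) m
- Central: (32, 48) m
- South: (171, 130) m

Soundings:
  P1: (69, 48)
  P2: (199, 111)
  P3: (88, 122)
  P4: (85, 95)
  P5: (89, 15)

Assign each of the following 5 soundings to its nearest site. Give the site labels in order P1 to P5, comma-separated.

P1 → North (d²=410.00)
P2 → South (d²=1145.00)
P3 → East (d²=2341.00)
P4 → North (d²=1297.00)
P5 → Outer (d²=1096.00)

North, South, East, North, Outer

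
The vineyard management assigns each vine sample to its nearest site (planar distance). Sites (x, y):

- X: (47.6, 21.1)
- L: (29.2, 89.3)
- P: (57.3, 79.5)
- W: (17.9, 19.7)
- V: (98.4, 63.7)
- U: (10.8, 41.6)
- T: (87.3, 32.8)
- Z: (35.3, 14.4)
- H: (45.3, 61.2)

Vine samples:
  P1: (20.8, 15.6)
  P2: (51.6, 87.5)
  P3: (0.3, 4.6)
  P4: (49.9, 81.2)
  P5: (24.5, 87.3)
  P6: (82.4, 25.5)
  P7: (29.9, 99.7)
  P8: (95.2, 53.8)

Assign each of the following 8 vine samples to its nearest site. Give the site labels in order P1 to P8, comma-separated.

W, P, W, P, L, T, L, V

P1 → W (d²=25.22)
P2 → P (d²=96.49)
P3 → W (d²=537.77)
P4 → P (d²=57.65)
P5 → L (d²=26.09)
P6 → T (d²=77.30)
P7 → L (d²=108.65)
P8 → V (d²=108.25)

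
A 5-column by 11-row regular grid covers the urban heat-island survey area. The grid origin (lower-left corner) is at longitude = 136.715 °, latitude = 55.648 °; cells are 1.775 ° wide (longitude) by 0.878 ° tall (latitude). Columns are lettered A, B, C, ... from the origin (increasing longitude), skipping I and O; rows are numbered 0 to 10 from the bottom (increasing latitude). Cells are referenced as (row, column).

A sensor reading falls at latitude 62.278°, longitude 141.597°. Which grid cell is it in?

(7, C)

Column index: ⌊(141.597 − 136.715) / 1.775⌋ = ⌊2.750⌋ = 2 → column C
Row offset from origin: ⌊(62.278 − 55.648) / 0.878⌋ = ⌊7.551⌋ = 7 → row 7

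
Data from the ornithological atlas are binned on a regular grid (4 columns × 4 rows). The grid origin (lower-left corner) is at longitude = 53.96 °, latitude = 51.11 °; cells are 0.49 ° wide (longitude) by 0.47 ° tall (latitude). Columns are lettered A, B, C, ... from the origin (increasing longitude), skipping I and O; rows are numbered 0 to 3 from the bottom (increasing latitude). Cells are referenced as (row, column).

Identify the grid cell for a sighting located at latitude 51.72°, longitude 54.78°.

Column index: ⌊(54.78 − 53.96) / 0.49⌋ = ⌊1.673⌋ = 1 → column B
Row offset from origin: ⌊(51.72 − 51.11) / 0.47⌋ = ⌊1.298⌋ = 1 → row 1

(1, B)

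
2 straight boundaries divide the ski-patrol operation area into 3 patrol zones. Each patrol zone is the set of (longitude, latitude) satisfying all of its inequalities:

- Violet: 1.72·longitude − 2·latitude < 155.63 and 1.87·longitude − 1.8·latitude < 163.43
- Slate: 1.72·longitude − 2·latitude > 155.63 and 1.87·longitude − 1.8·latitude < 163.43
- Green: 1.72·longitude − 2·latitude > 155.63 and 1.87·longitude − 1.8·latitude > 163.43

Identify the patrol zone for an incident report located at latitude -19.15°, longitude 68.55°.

Slate

1.72·68.55 − 2·-19.15 = 156.206, which is > 155.63
1.87·68.55 − 1.8·-19.15 = 162.659, which is < 163.43
This sign pattern matches Slate.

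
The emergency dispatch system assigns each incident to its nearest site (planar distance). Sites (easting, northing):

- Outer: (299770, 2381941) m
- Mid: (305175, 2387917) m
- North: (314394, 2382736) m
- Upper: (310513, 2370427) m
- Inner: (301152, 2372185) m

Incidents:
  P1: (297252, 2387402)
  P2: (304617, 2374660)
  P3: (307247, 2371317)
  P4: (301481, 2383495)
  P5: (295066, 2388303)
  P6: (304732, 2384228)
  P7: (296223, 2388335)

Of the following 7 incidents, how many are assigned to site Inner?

1

P1 → Outer
P2 → Inner
P3 → Upper
P4 → Outer
P5 → Outer
P6 → Mid
P7 → Outer
1 of the 7 goes to Inner.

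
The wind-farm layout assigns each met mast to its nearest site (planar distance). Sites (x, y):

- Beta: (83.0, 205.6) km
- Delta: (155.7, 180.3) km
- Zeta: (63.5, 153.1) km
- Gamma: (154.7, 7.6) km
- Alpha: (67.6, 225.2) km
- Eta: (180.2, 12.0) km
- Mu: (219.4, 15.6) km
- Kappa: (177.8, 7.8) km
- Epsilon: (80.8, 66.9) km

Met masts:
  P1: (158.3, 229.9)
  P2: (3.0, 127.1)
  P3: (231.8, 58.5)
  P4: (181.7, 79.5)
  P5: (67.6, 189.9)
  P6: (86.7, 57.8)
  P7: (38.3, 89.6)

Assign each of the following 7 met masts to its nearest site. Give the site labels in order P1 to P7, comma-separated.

P1 → Delta (d²=2466.92)
P2 → Zeta (d²=4336.25)
P3 → Mu (d²=1994.17)
P4 → Eta (d²=4558.50)
P5 → Beta (d²=483.65)
P6 → Epsilon (d²=117.62)
P7 → Epsilon (d²=2321.54)

Delta, Zeta, Mu, Eta, Beta, Epsilon, Epsilon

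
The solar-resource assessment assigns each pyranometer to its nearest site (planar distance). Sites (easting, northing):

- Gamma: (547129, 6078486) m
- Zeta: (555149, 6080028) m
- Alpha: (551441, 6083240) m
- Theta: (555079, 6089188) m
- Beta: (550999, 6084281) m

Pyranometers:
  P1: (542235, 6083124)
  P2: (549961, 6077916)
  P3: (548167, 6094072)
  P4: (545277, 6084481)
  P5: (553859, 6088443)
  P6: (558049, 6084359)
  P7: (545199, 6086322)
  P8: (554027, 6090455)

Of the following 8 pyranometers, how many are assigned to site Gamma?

P1 → Gamma
P2 → Gamma
P3 → Theta
P4 → Beta
P5 → Theta
P6 → Zeta
P7 → Beta
P8 → Theta
2 of the 8 go to Gamma.

2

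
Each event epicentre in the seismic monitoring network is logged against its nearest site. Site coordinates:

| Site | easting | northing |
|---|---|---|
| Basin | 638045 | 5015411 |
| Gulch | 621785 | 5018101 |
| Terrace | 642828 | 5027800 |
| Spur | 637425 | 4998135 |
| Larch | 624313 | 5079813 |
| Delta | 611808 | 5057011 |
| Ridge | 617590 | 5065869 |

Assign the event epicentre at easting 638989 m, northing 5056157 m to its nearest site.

Squared distances to each site:
Basin: 1661127652.000; Gulch: 1744236752.000; Terrace: 818857370.000; Spur: 3368998580.000; Larch: 774991312.000; Delta: 739536077.000; Ridge: 552240145.000.
Minimum at Ridge.

Ridge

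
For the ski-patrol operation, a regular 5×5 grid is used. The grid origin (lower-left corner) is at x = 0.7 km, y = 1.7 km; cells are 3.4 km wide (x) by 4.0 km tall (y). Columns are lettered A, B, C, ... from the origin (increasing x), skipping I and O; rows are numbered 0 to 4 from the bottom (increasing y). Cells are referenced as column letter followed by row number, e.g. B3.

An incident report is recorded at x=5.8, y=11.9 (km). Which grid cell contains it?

B2

Column index: ⌊(5.8 − 0.7) / 3.4⌋ = ⌊1.500⌋ = 1 → column B
Row offset from origin: ⌊(11.9 − 1.7) / 4.0⌋ = ⌊2.550⌋ = 2 → row 2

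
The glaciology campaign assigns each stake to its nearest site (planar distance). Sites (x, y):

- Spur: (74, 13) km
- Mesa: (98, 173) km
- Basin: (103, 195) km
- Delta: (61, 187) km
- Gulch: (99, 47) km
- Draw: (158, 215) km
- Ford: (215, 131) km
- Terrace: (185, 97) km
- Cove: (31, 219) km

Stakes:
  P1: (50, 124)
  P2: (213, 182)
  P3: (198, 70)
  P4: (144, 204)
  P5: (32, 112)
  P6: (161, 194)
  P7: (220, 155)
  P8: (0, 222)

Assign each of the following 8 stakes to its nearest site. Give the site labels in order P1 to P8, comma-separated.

P1 → Delta (d²=4090.00)
P2 → Ford (d²=2605.00)
P3 → Terrace (d²=898.00)
P4 → Draw (d²=317.00)
P5 → Delta (d²=6466.00)
P6 → Draw (d²=450.00)
P7 → Ford (d²=601.00)
P8 → Cove (d²=970.00)

Delta, Ford, Terrace, Draw, Delta, Draw, Ford, Cove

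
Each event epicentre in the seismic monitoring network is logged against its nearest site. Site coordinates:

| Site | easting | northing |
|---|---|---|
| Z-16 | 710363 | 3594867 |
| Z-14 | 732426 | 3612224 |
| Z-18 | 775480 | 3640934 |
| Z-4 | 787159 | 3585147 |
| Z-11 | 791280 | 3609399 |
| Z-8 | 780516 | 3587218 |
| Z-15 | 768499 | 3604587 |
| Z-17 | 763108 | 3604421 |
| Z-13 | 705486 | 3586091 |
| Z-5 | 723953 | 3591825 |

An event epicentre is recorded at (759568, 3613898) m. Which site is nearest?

Z-17

Squared distances to each site:
Z-16: 2783310986.000; Z-14: 739490440.000; Z-18: 984137040.000; Z-4: 1587883282.000; Z-11: 1025891945.000; Z-8: 1150641104.000; Z-15: 166457482.000; Z-17: 102345129.000; Z-13: 3698091973.000; Z-5: 1755645554.000.
Minimum at Z-17.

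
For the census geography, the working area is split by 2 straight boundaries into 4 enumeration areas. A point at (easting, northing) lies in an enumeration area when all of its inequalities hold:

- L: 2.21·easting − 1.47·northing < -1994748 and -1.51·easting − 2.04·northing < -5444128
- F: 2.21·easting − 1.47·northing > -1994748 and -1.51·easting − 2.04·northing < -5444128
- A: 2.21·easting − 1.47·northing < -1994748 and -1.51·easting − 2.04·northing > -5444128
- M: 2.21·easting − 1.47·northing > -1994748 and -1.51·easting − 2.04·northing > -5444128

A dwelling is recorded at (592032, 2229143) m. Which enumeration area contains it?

2.21·592032 − 1.47·2229143 = -1968449.490, which is > -1994748
-1.51·592032 − 2.04·2229143 = -5441420.040, which is > -5444128
This sign pattern matches M.

M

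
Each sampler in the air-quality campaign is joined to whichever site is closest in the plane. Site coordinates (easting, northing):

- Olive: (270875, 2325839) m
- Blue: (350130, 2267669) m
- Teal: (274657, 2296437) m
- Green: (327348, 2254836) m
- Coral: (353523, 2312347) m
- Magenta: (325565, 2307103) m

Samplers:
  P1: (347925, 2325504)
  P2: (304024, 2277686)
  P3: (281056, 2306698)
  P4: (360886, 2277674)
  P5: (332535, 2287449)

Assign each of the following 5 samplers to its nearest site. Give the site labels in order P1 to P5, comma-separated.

Coral, Green, Teal, Blue, Magenta

P1 → Coral (d²=204444253.00)
P2 → Green (d²=1066131476.00)
P3 → Teal (d²=146235322.00)
P4 → Blue (d²=215791561.00)
P5 → Magenta (d²=434860616.00)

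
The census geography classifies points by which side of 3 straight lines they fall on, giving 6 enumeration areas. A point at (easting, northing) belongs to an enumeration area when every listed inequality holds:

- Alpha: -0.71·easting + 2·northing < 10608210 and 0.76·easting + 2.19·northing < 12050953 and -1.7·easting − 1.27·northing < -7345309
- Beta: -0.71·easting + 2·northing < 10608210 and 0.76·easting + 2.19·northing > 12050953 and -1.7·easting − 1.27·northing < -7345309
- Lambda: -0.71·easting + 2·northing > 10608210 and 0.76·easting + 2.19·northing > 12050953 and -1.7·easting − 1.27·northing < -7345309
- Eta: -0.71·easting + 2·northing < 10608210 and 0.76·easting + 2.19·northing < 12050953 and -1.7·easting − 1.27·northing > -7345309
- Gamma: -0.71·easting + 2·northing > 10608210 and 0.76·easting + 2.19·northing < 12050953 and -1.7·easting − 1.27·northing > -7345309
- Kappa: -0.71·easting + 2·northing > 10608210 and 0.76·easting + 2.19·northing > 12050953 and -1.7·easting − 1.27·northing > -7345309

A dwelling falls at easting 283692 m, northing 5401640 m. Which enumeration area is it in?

-0.71·283692 + 2·5401640 = 10601858.680, which is < 10608210
0.76·283692 + 2.19·5401640 = 12045197.520, which is < 12050953
-1.7·283692 − 1.27·5401640 = -7342359.200, which is > -7345309
This sign pattern matches Eta.

Eta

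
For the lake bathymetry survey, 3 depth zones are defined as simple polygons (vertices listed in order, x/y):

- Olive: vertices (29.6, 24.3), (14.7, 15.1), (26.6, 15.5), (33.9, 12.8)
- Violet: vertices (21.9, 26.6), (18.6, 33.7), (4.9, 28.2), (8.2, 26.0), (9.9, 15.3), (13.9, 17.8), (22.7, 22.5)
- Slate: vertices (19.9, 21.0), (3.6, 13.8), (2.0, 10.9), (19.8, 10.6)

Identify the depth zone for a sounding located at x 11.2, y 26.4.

Violet

Cast a ray rightward from (11.2, 26.4). For each polygon, the edges (by vertex number in listed order) whose endpoints lie on opposite sides of y = 26.4, where each meets that height, and whether that is right or left of the point:
Olive: no edge straddles that height → 0 crossings.
Violet: 3–4 at x≈7.60 (left), 7–1 at x≈21.94 (right) → 1 crossing.
Slate: no edge straddles that height → 0 crossings.
Only Violet has an odd count, so the point is inside Violet.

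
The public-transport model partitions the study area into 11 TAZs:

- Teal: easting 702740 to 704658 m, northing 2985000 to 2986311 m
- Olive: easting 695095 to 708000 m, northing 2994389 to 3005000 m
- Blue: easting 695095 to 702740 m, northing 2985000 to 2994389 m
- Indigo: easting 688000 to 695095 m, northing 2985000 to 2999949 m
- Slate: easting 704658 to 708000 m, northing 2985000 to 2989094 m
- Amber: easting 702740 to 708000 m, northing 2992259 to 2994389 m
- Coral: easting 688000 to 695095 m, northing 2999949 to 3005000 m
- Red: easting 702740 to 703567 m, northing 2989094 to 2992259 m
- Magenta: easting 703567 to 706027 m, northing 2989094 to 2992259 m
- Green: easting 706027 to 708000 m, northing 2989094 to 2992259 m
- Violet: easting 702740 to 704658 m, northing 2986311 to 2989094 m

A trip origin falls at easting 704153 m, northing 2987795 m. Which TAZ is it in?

Violet

The point has easting = 704153 and northing = 2987795.
Only Violet satisfies 702740 ≤ easting ≤ 704658 and 2986311 ≤ northing ≤ 2989094.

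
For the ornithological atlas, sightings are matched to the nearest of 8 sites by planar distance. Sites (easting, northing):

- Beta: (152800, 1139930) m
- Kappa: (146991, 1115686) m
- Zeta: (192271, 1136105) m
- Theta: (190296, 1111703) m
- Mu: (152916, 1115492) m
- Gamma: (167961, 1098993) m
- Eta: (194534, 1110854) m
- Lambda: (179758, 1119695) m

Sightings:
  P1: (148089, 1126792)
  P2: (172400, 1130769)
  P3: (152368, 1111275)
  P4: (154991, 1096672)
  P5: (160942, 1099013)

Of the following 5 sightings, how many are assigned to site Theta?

P1 → Kappa
P2 → Lambda
P3 → Mu
P4 → Gamma
P5 → Gamma
0 of the 5 go to Theta.

0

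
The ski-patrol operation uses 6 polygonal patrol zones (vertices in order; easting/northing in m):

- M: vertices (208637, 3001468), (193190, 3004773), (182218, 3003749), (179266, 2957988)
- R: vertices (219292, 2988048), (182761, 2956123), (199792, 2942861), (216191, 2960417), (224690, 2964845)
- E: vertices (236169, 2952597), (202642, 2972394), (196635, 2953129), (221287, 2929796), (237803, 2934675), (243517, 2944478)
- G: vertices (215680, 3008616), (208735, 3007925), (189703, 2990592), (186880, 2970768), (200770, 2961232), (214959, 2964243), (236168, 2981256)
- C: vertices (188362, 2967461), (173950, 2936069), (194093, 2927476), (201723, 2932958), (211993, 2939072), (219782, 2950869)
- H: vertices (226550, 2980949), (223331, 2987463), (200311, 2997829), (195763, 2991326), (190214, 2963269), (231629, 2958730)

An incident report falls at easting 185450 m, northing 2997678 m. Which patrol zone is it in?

M

Cast a ray rightward from (185450, 2997678). For each polygon, the edges (by vertex number in listed order) whose endpoints lie on opposite sides of northing = 2997678, where each meets that height, and whether that is right or left of the point:
M: 3–4 at easting≈181826.4 (left), 4–1 at easting≈206076.8 (right) → 1 crossing.
R: no edge straddles that height → 0 crossings.
E: no edge straddles that height → 0 crossings.
G: 2–3 at easting≈197483.6 (right), 7–1 at easting≈223870.7 (right) → 2 crossings.
C: no edge straddles that height → 0 crossings.
H: 2–3 at easting≈200646.3 (right), 3–4 at easting≈200205.4 (right) → 2 crossings.
Only M has an odd count, so the point is inside M.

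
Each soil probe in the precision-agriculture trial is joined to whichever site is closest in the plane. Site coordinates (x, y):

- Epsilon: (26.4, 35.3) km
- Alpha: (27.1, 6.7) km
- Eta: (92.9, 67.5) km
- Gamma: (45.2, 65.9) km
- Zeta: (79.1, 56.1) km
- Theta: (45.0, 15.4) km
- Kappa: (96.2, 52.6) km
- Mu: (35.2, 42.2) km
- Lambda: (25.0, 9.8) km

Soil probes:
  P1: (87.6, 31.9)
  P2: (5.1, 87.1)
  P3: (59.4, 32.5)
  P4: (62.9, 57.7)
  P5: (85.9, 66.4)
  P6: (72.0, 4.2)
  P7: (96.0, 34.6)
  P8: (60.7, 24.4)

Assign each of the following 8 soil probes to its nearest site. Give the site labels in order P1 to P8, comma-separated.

P1 → Kappa (d²=502.45)
P2 → Gamma (d²=2057.45)
P3 → Theta (d²=499.77)
P4 → Zeta (d²=265.00)
P5 → Eta (d²=50.21)
P6 → Theta (d²=854.44)
P7 → Kappa (d²=324.04)
P8 → Theta (d²=327.49)

Kappa, Gamma, Theta, Zeta, Eta, Theta, Kappa, Theta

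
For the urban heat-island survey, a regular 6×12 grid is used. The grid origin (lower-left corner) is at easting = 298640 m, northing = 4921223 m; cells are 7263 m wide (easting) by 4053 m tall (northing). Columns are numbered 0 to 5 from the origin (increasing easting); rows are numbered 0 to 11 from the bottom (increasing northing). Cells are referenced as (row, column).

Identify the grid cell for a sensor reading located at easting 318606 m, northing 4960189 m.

Column index: ⌊(318606 − 298640) / 7263⌋ = ⌊2.749⌋ = 2
Row offset from origin: ⌊(4960189 − 4921223) / 4053⌋ = ⌊9.614⌋ = 9 → row 9

(9, 2)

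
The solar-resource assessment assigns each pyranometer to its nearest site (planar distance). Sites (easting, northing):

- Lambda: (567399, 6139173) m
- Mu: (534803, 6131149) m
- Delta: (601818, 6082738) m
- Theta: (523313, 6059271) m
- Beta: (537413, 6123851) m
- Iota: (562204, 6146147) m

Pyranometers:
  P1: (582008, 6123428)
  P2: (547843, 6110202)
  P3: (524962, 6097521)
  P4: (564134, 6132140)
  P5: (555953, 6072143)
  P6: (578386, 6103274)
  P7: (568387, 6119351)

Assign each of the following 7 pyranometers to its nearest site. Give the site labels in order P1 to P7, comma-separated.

Lambda, Beta, Beta, Lambda, Theta, Delta, Lambda

P1 → Lambda (d²=461327906.00)
P2 → Beta (d²=295080101.00)
P3 → Beta (d²=848296301.00)
P4 → Lambda (d²=60123314.00)
P5 → Theta (d²=1231057984.00)
P6 → Delta (d²=970785920.00)
P7 → Lambda (d²=393887828.00)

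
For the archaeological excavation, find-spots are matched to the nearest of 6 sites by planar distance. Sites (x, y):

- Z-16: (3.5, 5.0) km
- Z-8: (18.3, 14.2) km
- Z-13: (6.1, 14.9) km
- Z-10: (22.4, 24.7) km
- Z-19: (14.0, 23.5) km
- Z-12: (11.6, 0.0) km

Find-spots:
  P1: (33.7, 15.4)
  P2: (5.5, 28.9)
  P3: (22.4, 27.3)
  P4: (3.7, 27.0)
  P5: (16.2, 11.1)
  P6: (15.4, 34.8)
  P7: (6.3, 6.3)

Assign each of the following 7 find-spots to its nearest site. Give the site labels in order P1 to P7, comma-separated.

Z-10, Z-19, Z-10, Z-19, Z-8, Z-19, Z-16

P1 → Z-10 (d²=214.18)
P2 → Z-19 (d²=101.41)
P3 → Z-10 (d²=6.76)
P4 → Z-19 (d²=118.34)
P5 → Z-8 (d²=14.02)
P6 → Z-19 (d²=129.65)
P7 → Z-16 (d²=9.53)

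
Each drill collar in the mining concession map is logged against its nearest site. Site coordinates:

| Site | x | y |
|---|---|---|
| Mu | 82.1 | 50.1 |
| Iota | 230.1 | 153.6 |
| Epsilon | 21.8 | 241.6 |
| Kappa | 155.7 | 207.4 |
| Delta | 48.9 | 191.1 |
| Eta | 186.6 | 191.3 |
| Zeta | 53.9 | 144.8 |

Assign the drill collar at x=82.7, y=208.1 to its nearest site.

Squared distances to each site:
Mu: 24964.360; Iota: 24697.010; Epsilon: 4831.060; Kappa: 5329.490; Delta: 1431.440; Eta: 11077.450; Zeta: 4836.330.
Minimum at Delta.

Delta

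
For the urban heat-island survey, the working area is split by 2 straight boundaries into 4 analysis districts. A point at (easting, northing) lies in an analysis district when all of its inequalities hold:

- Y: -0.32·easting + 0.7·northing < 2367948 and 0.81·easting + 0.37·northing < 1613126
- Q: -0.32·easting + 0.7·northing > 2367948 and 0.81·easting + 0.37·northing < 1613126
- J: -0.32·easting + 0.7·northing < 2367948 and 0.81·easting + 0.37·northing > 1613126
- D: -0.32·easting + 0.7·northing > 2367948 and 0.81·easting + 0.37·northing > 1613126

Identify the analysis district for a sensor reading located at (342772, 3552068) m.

Q

-0.32·342772 + 0.7·3552068 = 2376760.560, which is > 2367948
0.81·342772 + 0.37·3552068 = 1591910.480, which is < 1613126
This sign pattern matches Q.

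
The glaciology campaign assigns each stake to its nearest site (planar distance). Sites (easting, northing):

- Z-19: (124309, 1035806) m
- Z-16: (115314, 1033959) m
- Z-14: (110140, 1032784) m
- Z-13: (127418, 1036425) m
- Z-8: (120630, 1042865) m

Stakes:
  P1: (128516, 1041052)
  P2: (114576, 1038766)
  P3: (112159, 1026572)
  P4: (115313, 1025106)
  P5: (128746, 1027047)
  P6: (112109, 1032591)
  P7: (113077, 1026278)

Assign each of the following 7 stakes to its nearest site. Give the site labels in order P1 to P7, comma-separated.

P1 → Z-13 (d²=22614733.00)
P2 → Z-16 (d²=23651893.00)
P3 → Z-14 (d²=42665305.00)
P4 → Z-16 (d²=78375610.00)
P5 → Z-13 (d²=89710468.00)
P6 → Z-14 (d²=3914210.00)
P7 → Z-14 (d²=50954005.00)

Z-13, Z-16, Z-14, Z-16, Z-13, Z-14, Z-14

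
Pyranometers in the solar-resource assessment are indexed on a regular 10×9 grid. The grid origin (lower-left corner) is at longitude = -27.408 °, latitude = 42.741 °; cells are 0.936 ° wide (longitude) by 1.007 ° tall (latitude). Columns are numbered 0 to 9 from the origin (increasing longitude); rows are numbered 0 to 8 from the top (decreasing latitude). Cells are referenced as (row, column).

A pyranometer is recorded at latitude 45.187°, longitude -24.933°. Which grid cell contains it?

(6, 2)

Column index: ⌊(-24.933 − -27.408) / 0.936⌋ = ⌊2.644⌋ = 2
Row offset from origin: ⌊(45.187 − 42.741) / 1.007⌋ = ⌊2.429⌋ = 2 → row 6 (counted from top)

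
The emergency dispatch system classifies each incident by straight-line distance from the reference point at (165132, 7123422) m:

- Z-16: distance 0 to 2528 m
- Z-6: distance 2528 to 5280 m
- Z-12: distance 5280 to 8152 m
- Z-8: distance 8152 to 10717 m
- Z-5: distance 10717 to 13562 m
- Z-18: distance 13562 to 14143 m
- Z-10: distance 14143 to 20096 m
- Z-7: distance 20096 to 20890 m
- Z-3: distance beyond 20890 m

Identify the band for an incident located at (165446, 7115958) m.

Distance = √((165446−165132)² + (7115958−7123422)²) = √(98596.000 + 55711296.000) = 7470.602 m.
5280 ≤ 7470.602 < 8152 → Z-12.

Z-12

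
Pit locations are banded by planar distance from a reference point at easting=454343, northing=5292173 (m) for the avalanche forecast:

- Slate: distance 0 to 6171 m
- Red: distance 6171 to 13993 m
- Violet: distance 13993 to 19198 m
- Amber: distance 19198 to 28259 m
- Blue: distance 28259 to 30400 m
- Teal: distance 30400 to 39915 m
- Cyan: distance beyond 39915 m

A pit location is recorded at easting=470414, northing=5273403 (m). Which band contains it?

Distance = √((470414−454343)² + (5273403−5292173)²) = √(258277041.000 + 352312900.000) = 24710.118 m.
19198 ≤ 24710.118 < 28259 → Amber.

Amber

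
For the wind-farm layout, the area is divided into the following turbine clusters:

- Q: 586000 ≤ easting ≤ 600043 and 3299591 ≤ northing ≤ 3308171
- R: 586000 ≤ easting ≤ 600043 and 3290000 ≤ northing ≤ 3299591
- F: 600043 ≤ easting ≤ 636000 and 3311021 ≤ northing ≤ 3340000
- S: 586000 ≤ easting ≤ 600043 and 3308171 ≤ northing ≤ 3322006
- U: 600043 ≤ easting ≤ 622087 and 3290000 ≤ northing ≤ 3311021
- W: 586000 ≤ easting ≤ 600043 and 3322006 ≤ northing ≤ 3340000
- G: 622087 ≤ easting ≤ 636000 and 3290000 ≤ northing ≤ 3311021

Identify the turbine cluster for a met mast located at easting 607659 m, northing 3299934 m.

U

The point has easting = 607659 and northing = 3299934.
Only U satisfies 600043 ≤ easting ≤ 622087 and 3290000 ≤ northing ≤ 3311021.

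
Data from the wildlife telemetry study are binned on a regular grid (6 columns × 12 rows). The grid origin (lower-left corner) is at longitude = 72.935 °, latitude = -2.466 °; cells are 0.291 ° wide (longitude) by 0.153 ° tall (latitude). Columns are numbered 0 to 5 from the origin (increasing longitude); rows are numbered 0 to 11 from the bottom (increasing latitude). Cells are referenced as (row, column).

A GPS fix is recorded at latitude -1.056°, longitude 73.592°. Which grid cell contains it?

(9, 2)

Column index: ⌊(73.592 − 72.935) / 0.291⌋ = ⌊2.258⌋ = 2
Row offset from origin: ⌊(-1.056 − -2.466) / 0.153⌋ = ⌊9.216⌋ = 9 → row 9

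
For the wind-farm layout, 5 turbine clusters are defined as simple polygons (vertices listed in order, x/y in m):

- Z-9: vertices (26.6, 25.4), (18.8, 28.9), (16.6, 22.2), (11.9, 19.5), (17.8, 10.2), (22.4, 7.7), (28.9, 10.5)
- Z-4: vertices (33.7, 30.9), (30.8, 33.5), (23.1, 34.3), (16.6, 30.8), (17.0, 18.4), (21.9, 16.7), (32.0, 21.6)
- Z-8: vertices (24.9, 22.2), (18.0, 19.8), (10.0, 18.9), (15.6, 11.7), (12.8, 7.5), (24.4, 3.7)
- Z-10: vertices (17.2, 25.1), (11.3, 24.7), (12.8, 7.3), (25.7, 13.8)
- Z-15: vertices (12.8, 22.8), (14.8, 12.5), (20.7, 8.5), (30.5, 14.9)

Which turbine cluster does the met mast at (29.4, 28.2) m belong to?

Cast a ray rightward from (29.4, 28.2). For each polygon, the edges (by vertex number in listed order) whose endpoints lie on opposite sides of y = 28.2, where each meets that height, and whether that is right or left of the point:
Z-9: 1–2 at x≈20.36 (left), 2–3 at x≈18.57 (left) → 0 crossings.
Z-4: 4–5 at x≈16.68 (left), 7–1 at x≈33.21 (right) → 1 crossing.
Z-8: no edge straddles that height → 0 crossings.
Z-10: no edge straddles that height → 0 crossings.
Z-15: no edge straddles that height → 0 crossings.
Only Z-4 has an odd count, so the point is inside Z-4.

Z-4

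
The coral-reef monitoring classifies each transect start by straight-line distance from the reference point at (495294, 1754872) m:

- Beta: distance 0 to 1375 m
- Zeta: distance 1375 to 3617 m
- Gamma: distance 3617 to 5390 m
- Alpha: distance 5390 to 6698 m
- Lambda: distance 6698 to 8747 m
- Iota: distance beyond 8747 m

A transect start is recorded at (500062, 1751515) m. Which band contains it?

Alpha

Distance = √((500062−495294)² + (1751515−1754872)²) = √(22733824.000 + 11269449.000) = 5831.233 m.
5390 ≤ 5831.233 < 6698 → Alpha.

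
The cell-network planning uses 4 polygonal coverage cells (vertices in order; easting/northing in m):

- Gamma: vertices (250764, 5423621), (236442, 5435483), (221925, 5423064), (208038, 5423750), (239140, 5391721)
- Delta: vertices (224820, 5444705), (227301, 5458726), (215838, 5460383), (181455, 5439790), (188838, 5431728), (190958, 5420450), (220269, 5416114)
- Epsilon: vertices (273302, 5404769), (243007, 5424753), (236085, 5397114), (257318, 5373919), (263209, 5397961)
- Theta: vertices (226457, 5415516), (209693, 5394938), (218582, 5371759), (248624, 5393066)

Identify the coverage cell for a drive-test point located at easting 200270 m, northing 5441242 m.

Delta

Cast a ray rightward from (200270, 5441242). For each polygon, the edges (by vertex number in listed order) whose endpoints lie on opposite sides of northing = 5441242, where each meets that height, and whether that is right or left of the point:
Gamma: no edge straddles that height → 0 crossings.
Delta: 3–4 at easting≈183879.3 (left), 7–1 at easting≈224268.8 (right) → 1 crossing.
Epsilon: no edge straddles that height → 0 crossings.
Theta: no edge straddles that height → 0 crossings.
Only Delta has an odd count, so the point is inside Delta.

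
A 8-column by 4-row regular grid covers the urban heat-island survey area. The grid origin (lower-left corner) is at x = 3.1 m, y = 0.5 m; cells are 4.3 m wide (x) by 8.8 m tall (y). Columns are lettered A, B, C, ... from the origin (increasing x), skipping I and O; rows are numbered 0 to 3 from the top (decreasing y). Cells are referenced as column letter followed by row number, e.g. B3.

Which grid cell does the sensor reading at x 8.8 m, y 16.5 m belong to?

B2

Column index: ⌊(8.8 − 3.1) / 4.3⌋ = ⌊1.326⌋ = 1 → column B
Row offset from origin: ⌊(16.5 − 0.5) / 8.8⌋ = ⌊1.818⌋ = 1 → row 2 (counted from top)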